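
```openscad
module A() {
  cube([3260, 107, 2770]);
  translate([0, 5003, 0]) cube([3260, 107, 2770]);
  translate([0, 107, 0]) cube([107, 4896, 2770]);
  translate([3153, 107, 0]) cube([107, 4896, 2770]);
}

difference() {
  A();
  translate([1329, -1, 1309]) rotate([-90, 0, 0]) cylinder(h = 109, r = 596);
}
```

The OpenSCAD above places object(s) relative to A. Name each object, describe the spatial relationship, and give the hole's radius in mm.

The subtracted cylinder has r = 596 mm.

A is a house frame. The house frame has a circular hole through its front wall. The hole's radius is 596 mm.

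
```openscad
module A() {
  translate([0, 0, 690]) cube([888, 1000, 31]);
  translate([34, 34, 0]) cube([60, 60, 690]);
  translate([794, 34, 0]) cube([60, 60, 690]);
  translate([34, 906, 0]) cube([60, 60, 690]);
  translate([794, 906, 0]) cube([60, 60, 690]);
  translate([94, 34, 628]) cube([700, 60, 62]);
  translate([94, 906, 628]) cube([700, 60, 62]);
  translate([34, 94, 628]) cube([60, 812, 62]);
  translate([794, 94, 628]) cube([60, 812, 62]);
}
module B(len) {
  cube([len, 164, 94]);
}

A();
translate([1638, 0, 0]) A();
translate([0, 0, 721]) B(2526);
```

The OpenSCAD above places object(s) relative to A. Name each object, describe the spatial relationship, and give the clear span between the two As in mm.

Second table starts at x = 1638; first ends at x = 888; clear span = 1638 − 888 = 750 mm.

A is a table. B is a beam. A beam spans the tops of two tables. The clear span between the two tables is 750 mm.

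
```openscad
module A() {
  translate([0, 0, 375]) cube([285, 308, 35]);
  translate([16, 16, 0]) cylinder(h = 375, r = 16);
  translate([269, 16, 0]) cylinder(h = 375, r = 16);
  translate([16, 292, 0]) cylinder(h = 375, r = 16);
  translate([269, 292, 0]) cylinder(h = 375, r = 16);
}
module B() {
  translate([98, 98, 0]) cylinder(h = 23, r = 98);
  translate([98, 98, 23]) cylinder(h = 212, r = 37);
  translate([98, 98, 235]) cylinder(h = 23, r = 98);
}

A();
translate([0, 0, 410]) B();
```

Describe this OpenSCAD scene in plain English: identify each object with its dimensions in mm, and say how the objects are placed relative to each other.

A is a four-legged stool. The seat is a 285×308×35 mm slab whose top surface is at z = 410 mm; four round legs, each 32 mm in diameter, run from the floor (z = 0) to the underside of the seat, each leg's axis is inset half a diameter from the nearest pair of seat edges (so the leg's bounding box is flush with the corner).

B is a spool: two coaxial disc flanges of radius 98 mm and thickness 23 mm, joined by a core cylinder of radius 37 mm and height 212 mm. The lower flange rests on z = 0 and the three cylinders share a vertical axis.

The spool is on top of the stool.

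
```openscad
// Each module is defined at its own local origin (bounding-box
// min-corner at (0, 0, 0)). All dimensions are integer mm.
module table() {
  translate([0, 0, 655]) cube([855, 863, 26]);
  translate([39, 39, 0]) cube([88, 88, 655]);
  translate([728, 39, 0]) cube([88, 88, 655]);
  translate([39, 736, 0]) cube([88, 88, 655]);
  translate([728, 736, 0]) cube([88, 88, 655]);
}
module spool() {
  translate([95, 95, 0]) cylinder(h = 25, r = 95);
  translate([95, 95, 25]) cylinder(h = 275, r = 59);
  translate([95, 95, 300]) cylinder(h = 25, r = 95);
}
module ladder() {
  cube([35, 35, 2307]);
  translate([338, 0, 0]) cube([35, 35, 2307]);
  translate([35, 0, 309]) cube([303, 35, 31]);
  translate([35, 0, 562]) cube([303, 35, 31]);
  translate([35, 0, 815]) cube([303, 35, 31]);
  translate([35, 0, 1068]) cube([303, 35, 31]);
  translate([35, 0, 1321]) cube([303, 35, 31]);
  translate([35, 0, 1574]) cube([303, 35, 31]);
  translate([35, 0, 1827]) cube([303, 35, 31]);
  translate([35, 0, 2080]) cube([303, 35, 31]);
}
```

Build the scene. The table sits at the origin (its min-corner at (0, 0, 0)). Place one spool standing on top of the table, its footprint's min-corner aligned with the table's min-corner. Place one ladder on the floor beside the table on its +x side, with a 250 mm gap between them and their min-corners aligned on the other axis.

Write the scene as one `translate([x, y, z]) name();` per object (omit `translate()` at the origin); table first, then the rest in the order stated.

table();
translate([0, 0, 681]) spool();
translate([1105, 0, 0]) ladder();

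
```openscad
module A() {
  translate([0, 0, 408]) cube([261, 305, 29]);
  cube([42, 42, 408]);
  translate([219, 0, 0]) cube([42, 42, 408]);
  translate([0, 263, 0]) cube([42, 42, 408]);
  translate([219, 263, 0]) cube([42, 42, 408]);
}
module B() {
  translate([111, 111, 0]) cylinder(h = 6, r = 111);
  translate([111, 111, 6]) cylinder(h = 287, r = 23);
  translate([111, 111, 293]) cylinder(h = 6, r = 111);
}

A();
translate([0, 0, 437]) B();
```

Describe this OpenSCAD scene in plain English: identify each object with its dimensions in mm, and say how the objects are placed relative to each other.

A is a four-legged stool. The seat is 261×305 mm, 29 mm thick, top at z = 437 mm. It stands on four square legs, each 42×42 mm in cross-section, from z = 0 to the seat underside, each flush with a corner of the seat.

B is a spool: two coaxial disc flanges of radius 111 mm and thickness 6 mm, joined by a core cylinder of radius 23 mm and height 287 mm. The lower flange rests on z = 0 and the three cylinders share a vertical axis.

The spool is on top of the stool.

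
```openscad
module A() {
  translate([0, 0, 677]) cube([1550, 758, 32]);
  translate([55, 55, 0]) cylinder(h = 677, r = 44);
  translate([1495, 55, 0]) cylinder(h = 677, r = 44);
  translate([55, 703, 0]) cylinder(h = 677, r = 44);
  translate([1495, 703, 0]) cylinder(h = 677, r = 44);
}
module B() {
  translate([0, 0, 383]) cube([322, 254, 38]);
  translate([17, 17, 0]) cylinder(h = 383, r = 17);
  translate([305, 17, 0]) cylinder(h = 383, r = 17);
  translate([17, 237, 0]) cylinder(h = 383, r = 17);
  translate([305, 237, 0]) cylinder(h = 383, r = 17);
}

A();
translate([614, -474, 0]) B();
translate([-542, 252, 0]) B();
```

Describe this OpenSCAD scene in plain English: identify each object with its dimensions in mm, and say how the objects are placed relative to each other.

A is a table with a 1550×758 mm rectangular top, 32 mm thick, top surface at z = 709 mm, supported by four round legs of 88 mm diameter, each leg's bounding box inset 11 mm from the nearest pair of top edges, running from the floor.

B is a simple wooden stool: a rectangular seat 322 mm (x) by 254 mm (y), 38 mm thick, top face at z = 421 mm, on four round legs, each 34 mm in diameter. The legs rest on z = 0, each leg's axis is inset half a diameter from the nearest pair of seat edges (so the leg's bounding box is flush with the corner).

Two stools sit around the table at the −y, −x sides.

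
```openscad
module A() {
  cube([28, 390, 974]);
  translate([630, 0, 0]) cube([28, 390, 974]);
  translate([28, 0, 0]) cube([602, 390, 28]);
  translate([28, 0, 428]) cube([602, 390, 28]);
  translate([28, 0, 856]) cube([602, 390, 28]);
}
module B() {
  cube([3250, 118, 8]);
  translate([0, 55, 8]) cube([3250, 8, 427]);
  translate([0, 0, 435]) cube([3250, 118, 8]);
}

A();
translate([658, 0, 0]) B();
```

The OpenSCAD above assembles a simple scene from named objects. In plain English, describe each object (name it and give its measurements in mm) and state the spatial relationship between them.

A is an open bookshelf. Two side panels, each 28 mm thick, 390 mm deep and 974 mm tall, stand 658 mm apart (outside-to-outside). Between them sit 3 shelves, each 28 mm thick and 390 mm deep, spanning the full gap between the sides. The bottom shelf rests on the floor (its underside at z = 0) and the clear gap between one shelf's top and the next shelf's underside is 400 mm.

B is an I-beam lying along x, 3250 mm long. Overall section height 443 mm. Two flanges 118 mm wide (y) and 8 mm thick, one on the floor and one at the top; a web 8 mm thick runs between them, centred on the flange width.

The I-beam is against the bookshelf's +x side, with their −y faces flush.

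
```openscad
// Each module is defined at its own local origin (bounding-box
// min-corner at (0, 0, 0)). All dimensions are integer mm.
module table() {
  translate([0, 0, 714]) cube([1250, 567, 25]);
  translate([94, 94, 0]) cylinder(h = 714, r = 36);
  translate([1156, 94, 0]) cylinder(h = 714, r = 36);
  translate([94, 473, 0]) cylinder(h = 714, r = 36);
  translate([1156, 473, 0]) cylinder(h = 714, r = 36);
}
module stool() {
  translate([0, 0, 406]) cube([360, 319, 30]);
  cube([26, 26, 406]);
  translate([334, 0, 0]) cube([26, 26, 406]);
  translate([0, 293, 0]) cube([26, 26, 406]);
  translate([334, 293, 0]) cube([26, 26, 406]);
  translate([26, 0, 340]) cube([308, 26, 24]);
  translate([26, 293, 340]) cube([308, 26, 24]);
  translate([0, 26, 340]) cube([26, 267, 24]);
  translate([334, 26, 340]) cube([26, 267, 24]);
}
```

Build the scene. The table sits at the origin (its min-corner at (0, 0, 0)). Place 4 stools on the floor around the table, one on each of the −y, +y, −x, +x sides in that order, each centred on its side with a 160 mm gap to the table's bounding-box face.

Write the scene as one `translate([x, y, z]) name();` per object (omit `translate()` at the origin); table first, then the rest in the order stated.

table();
translate([445, -479, 0]) stool();
translate([445, 727, 0]) stool();
translate([-520, 124, 0]) stool();
translate([1410, 124, 0]) stool();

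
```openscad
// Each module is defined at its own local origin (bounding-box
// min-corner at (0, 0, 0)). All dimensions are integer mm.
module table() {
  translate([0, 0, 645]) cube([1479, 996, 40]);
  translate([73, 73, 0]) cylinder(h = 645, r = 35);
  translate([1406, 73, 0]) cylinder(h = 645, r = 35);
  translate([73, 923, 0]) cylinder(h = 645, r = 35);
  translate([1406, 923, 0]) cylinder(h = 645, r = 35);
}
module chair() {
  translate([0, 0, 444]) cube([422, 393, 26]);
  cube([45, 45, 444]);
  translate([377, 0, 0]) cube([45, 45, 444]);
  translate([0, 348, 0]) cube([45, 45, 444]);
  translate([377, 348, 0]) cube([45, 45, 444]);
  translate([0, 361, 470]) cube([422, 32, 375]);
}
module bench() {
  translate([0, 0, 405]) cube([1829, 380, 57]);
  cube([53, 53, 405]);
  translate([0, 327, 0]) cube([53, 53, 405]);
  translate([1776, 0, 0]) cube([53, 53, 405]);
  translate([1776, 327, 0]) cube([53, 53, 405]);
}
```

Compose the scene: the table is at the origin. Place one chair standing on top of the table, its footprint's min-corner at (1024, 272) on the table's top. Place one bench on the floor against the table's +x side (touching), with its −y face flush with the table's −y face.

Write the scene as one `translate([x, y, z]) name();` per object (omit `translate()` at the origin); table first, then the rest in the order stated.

table();
translate([1024, 272, 685]) chair();
translate([1479, 0, 0]) bench();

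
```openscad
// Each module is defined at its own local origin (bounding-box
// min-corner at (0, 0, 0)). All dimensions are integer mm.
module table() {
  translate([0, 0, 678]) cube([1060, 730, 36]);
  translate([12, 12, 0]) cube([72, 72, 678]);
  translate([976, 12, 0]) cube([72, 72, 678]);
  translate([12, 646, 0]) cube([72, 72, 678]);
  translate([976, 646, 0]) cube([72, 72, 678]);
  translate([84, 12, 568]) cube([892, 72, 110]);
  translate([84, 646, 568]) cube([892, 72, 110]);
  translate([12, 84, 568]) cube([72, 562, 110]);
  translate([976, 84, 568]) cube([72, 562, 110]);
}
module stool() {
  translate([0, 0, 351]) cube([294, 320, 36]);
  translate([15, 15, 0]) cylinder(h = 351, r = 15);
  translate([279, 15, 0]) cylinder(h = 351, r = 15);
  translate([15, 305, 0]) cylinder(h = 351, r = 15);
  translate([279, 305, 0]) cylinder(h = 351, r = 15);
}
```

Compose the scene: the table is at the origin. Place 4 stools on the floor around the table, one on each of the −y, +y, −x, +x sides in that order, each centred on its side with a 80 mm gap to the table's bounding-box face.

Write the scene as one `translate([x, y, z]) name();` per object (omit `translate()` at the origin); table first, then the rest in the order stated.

table();
translate([383, -400, 0]) stool();
translate([383, 810, 0]) stool();
translate([-374, 205, 0]) stool();
translate([1140, 205, 0]) stool();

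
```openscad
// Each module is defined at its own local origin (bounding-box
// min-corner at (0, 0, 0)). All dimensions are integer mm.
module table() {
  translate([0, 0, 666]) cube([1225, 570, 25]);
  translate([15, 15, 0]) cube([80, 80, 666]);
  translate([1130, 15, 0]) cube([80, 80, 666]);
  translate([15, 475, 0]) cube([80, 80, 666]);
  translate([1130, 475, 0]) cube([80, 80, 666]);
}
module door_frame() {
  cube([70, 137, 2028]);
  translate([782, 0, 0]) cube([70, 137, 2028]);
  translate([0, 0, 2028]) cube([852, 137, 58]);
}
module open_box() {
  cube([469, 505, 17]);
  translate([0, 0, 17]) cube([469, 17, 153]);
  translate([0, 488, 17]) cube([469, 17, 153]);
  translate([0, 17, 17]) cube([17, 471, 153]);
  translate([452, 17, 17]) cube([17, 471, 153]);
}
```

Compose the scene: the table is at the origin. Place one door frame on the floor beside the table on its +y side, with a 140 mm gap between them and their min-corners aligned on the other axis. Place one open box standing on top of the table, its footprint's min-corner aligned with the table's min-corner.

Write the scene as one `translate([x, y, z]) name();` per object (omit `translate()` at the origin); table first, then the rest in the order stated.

table();
translate([0, 710, 0]) door_frame();
translate([0, 0, 691]) open_box();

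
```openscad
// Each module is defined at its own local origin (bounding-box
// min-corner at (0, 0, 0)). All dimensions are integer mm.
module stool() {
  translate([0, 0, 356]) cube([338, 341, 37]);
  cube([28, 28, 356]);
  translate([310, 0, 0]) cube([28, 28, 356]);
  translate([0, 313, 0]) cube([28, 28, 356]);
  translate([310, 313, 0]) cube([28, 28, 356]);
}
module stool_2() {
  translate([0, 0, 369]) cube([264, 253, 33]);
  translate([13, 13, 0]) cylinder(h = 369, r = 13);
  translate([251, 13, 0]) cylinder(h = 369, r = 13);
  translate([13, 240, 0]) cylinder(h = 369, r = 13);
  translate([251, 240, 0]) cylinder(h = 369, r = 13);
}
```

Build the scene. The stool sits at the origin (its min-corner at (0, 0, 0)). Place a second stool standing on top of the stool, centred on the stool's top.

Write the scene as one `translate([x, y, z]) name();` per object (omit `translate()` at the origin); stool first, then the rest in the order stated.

stool();
translate([37, 44, 393]) stool_2();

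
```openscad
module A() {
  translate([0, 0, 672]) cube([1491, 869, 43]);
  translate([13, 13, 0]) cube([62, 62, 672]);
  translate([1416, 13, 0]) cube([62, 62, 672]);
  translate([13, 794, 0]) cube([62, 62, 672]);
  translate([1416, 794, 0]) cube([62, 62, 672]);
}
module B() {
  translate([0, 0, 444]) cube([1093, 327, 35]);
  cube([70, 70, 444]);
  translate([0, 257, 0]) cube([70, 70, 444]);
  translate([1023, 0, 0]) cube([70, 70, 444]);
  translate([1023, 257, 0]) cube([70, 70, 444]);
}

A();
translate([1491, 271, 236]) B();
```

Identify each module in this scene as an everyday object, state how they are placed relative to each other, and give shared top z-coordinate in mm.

A is a table. B is a bench. The bench is beside the table with their tops flush at z = 715. The shared top z-coordinate is 715 mm.

Both tops at z = 715 mm.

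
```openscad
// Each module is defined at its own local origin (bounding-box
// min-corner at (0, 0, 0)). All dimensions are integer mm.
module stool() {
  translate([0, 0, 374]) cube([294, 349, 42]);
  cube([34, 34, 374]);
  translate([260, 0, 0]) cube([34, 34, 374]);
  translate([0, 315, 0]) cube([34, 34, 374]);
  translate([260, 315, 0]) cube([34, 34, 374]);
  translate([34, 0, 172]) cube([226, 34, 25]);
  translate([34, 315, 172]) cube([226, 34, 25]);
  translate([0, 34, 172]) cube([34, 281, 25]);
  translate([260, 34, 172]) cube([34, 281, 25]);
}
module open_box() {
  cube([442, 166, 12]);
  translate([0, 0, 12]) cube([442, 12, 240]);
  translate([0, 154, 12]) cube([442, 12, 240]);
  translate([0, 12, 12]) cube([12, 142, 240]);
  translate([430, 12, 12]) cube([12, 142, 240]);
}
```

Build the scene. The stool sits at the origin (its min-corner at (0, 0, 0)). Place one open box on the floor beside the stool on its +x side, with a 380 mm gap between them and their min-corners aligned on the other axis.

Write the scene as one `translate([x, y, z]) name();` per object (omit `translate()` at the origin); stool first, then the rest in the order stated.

stool();
translate([674, 0, 0]) open_box();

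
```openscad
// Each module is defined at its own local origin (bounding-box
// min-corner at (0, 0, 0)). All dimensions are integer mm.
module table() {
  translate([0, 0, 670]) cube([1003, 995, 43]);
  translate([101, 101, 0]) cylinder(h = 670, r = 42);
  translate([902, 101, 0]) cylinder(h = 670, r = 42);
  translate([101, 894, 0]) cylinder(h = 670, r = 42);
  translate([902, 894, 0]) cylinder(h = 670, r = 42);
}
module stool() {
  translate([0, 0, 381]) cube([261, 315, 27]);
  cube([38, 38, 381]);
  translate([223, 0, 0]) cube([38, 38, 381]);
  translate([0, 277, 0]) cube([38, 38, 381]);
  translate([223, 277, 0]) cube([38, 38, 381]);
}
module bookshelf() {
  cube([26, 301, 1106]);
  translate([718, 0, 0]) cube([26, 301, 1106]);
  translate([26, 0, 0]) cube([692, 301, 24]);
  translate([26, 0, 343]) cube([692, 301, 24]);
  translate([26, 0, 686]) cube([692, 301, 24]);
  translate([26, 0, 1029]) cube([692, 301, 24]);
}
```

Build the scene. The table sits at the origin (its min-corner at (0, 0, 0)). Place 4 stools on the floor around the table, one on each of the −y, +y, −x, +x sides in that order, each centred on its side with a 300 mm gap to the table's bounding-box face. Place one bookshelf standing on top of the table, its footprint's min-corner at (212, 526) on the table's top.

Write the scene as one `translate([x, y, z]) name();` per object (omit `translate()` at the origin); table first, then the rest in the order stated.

table();
translate([371, -615, 0]) stool();
translate([371, 1295, 0]) stool();
translate([-561, 340, 0]) stool();
translate([1303, 340, 0]) stool();
translate([212, 526, 713]) bookshelf();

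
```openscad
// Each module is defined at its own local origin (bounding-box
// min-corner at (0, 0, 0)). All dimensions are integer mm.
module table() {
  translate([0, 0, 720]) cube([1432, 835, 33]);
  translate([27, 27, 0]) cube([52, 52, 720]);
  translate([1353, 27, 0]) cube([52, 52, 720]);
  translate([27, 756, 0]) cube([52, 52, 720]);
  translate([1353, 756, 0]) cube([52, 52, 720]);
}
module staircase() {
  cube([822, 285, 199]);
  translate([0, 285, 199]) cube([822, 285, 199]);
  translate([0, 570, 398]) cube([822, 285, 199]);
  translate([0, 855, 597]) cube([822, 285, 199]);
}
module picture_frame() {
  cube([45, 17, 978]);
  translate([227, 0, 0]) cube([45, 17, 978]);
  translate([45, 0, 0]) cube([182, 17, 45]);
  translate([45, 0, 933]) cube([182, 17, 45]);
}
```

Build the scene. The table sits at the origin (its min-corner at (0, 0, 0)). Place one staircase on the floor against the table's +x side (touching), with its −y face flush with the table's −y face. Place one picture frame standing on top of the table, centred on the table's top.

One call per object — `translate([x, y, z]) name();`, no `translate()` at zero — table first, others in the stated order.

table();
translate([1432, 0, 0]) staircase();
translate([580, 409, 753]) picture_frame();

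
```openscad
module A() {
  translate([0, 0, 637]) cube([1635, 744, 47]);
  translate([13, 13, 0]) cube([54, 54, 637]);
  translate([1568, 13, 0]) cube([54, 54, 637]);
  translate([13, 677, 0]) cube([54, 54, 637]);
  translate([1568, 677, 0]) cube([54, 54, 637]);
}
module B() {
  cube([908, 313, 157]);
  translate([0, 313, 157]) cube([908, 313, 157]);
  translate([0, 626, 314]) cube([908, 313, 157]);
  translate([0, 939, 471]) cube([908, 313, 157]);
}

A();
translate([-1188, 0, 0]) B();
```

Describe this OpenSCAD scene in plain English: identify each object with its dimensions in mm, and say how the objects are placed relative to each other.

A is a table with a 1635×744 mm rectangular top, 47 mm thick, top surface at z = 684 mm, supported by four 54×54 mm square legs, each inset 13 mm from the nearest pair of top edges, running from the floor.

B is a run of 4 identical solid stair steps. Each tread is 908×313 mm and each step block is 157 mm high. Step 1 rests on the floor; step k is offset from step 1 by (k−1)×313 mm in y and (k−1)×157 mm in z.

The staircase is on the floor beside the table on its −x side.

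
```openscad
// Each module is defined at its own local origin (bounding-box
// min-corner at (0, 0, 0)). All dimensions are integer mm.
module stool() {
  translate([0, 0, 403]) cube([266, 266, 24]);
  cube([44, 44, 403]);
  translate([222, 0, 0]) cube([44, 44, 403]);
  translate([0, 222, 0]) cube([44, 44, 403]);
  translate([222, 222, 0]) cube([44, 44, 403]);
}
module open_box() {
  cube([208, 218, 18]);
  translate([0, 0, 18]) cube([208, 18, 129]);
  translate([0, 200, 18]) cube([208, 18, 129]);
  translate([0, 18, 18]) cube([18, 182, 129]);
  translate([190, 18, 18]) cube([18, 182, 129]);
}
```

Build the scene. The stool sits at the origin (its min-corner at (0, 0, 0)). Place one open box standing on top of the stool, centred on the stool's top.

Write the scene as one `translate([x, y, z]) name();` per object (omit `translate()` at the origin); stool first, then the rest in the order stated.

stool();
translate([29, 24, 427]) open_box();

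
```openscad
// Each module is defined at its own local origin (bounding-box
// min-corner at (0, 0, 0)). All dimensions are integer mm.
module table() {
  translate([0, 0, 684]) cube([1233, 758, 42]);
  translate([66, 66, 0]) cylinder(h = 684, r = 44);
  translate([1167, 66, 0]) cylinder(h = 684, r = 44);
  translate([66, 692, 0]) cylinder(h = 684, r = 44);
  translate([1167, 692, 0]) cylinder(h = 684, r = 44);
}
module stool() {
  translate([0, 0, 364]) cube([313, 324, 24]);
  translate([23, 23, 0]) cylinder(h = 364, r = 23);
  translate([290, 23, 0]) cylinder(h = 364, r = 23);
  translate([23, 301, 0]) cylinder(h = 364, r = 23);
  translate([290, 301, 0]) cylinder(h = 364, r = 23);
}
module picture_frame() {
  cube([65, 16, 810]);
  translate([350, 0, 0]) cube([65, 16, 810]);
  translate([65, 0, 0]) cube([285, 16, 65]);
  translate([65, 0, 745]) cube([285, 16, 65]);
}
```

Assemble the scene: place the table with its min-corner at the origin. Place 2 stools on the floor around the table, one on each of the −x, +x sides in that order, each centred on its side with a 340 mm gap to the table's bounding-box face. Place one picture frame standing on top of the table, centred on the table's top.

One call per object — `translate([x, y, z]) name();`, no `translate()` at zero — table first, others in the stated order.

table();
translate([-653, 217, 0]) stool();
translate([1573, 217, 0]) stool();
translate([409, 371, 726]) picture_frame();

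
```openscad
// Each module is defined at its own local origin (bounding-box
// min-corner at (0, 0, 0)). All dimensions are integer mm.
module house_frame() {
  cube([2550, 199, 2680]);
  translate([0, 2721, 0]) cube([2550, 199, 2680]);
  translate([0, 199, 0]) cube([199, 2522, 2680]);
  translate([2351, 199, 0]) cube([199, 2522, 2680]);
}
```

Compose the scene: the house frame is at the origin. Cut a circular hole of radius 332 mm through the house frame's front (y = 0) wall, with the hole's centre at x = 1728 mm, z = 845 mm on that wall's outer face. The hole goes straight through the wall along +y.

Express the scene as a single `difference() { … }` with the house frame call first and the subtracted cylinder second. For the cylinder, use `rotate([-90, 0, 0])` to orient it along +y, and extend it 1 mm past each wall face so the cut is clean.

difference() {
  house_frame();
  translate([1728, -1, 845]) rotate([-90, 0, 0]) cylinder(h = 201, r = 332);
}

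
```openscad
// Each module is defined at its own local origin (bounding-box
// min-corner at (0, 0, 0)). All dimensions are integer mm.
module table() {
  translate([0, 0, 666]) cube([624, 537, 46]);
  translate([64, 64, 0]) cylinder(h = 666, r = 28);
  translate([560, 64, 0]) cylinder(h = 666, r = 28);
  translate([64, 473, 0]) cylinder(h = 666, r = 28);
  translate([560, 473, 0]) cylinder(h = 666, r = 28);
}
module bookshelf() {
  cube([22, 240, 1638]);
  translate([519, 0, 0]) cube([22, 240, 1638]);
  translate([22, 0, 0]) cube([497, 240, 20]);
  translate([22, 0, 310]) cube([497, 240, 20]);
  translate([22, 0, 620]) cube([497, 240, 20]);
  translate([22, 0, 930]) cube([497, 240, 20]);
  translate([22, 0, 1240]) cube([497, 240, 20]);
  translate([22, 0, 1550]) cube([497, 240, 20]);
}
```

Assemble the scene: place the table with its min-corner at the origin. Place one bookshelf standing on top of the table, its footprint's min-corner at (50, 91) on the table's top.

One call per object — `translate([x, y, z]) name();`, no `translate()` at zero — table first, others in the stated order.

table();
translate([50, 91, 712]) bookshelf();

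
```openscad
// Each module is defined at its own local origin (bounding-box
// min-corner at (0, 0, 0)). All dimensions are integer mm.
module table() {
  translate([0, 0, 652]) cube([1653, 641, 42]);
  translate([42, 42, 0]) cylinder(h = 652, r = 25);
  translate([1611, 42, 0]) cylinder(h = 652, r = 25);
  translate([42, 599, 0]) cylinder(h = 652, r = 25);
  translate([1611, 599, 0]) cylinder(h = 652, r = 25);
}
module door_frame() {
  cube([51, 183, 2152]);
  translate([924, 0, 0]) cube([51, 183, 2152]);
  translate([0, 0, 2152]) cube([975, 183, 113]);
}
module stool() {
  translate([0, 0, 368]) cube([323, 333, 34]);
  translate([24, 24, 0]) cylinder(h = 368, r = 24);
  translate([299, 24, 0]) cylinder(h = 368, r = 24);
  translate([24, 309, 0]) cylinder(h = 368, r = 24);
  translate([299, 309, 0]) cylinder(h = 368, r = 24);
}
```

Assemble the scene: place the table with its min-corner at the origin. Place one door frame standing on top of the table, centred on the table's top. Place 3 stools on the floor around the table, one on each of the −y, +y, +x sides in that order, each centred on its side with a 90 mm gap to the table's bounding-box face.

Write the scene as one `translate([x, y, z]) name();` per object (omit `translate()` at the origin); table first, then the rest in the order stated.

table();
translate([339, 229, 694]) door_frame();
translate([665, -423, 0]) stool();
translate([665, 731, 0]) stool();
translate([1743, 154, 0]) stool();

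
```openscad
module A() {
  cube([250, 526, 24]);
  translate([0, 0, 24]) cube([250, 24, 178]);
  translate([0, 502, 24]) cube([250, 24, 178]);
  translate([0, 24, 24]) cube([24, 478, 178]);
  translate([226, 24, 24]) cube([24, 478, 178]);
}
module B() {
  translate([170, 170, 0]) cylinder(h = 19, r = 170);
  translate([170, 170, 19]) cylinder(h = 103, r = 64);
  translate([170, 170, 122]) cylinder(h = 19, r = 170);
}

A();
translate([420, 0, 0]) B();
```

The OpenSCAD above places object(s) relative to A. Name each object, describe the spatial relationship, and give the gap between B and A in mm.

The spool's nearest face is 170 mm from the open box's +x face.

A is an open box. B is a spool. The spool is on the floor beside the open box on its +x side. The gap between the spool and the open box is 170 mm.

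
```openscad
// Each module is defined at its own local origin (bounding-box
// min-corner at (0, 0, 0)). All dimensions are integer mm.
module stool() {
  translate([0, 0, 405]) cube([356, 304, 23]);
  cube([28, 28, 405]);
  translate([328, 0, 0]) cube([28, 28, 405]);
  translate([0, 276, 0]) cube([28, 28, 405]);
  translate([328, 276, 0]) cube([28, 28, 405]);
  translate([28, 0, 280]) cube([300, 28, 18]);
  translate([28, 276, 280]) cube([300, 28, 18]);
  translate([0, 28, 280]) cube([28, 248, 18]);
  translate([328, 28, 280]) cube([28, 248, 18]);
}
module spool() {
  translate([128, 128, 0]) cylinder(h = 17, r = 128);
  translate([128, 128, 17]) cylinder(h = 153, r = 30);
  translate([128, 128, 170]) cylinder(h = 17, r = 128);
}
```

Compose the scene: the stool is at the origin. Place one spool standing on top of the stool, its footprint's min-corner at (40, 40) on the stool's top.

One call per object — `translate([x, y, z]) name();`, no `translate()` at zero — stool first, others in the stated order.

stool();
translate([40, 40, 428]) spool();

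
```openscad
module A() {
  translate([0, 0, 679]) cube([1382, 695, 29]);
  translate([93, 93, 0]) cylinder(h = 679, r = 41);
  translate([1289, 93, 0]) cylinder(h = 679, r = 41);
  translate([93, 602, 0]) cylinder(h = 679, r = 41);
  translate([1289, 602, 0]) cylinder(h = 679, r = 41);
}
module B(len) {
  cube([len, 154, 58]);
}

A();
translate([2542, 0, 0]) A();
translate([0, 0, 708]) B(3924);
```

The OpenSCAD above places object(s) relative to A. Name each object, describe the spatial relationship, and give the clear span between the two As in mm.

Second table starts at x = 2542; first ends at x = 1382; clear span = 2542 − 1382 = 1160 mm.

A is a table. B is a beam. A beam spans the tops of two tables. The clear span between the two tables is 1160 mm.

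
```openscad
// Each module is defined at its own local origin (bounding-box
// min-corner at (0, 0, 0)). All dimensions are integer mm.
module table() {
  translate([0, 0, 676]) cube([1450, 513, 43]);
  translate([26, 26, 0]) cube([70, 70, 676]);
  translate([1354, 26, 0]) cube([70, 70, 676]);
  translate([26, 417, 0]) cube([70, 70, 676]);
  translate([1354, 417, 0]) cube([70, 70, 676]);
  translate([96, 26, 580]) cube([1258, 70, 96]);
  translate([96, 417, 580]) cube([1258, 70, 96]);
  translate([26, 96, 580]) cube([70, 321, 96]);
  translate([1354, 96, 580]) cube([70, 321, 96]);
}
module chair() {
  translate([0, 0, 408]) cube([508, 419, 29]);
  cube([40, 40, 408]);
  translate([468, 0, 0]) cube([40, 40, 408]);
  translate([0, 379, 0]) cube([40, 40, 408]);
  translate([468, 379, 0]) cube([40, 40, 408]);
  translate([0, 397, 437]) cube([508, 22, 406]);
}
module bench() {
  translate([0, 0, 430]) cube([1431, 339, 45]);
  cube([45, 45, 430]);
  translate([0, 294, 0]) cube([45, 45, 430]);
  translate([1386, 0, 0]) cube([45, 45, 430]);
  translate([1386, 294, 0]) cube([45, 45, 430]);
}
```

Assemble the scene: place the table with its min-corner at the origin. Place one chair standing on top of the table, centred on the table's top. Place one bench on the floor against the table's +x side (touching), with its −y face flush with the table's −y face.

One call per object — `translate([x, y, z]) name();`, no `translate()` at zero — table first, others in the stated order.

table();
translate([471, 47, 719]) chair();
translate([1450, 0, 0]) bench();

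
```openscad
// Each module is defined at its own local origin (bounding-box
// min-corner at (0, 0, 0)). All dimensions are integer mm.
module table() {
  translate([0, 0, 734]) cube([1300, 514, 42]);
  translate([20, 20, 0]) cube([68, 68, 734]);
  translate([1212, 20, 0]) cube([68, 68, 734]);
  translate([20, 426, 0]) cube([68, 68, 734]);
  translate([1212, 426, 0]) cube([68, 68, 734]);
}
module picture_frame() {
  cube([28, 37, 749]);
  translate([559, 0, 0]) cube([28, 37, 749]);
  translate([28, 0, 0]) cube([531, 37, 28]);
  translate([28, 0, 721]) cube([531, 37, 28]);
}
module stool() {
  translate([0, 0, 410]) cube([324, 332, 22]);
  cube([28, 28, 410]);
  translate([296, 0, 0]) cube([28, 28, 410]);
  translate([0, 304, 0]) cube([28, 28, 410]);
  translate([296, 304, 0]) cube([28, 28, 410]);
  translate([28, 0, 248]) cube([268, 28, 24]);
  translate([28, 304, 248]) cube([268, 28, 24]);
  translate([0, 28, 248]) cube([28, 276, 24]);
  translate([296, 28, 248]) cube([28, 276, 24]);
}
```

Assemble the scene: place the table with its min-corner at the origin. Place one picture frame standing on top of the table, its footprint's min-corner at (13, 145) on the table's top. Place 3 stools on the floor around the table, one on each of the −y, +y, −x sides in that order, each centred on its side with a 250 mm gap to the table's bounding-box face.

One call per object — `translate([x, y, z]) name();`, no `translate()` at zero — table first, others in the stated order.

table();
translate([13, 145, 776]) picture_frame();
translate([488, -582, 0]) stool();
translate([488, 764, 0]) stool();
translate([-574, 91, 0]) stool();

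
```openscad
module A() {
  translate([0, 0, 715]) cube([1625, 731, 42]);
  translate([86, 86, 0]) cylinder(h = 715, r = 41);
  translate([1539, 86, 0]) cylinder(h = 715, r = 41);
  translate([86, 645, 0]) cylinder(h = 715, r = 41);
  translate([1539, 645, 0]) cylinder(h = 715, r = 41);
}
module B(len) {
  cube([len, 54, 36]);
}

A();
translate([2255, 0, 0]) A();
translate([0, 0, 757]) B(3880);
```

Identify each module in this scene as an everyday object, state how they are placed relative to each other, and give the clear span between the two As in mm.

A is a table. B is a beam. A beam spans the tops of two tables. The clear span between the two tables is 630 mm.

Second table starts at x = 2255; first ends at x = 1625; clear span = 2255 − 1625 = 630 mm.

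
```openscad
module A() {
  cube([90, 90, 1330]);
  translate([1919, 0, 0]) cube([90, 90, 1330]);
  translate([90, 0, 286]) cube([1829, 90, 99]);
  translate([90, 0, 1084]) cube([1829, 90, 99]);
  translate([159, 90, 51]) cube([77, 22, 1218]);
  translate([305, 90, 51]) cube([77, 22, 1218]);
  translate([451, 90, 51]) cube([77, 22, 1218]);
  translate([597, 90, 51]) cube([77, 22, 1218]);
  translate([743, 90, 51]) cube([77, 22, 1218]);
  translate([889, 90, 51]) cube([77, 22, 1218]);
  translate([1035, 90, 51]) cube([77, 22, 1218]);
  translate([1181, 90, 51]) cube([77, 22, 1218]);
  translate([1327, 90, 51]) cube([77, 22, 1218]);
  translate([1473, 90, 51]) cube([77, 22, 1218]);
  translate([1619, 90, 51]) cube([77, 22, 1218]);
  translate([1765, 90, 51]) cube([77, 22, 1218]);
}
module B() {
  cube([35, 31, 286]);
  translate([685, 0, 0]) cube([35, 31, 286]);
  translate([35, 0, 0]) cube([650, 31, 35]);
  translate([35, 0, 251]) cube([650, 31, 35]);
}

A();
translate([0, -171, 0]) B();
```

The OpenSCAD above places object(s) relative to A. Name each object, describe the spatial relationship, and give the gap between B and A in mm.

A is a fence section. B is a picture frame. The picture frame is on the floor beside the fence section on its −y side. The gap between the picture frame and the fence section is 140 mm.

The picture frame's nearest face is 140 mm from the fence section's −y face.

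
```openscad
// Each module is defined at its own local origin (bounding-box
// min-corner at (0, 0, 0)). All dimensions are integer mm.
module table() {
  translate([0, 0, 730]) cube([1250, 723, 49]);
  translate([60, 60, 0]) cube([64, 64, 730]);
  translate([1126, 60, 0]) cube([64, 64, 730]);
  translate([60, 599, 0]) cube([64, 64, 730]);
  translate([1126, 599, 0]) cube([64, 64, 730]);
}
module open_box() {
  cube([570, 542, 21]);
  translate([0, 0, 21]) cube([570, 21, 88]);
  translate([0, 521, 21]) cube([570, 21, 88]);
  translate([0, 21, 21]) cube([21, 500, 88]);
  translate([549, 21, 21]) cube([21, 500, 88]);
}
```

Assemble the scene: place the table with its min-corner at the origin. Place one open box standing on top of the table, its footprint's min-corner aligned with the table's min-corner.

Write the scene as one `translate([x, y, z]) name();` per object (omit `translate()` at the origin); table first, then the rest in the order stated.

table();
translate([0, 0, 779]) open_box();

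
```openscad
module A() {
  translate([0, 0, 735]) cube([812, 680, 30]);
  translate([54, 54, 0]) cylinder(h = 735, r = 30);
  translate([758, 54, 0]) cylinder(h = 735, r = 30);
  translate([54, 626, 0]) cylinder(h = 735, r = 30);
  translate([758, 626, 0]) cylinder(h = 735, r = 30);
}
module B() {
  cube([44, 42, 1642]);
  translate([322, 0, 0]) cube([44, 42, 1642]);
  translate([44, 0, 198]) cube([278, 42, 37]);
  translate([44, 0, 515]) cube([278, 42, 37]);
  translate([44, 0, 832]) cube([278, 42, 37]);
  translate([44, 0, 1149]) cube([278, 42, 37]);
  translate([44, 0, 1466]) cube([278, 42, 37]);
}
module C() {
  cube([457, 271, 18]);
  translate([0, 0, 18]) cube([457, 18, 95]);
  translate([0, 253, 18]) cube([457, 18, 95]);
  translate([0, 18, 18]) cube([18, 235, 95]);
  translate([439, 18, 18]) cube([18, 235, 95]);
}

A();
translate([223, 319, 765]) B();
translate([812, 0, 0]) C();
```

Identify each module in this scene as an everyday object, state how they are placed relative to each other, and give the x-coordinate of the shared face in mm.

A is a table. B is a ladder. C is an open box. The ladder is on top of the table, centred. The open box is against the table's +x side, with their −y faces flush. The x-coordinate of the shared face is 812 mm.

The table's +x face and the open box's −x face are both at x = 812 mm.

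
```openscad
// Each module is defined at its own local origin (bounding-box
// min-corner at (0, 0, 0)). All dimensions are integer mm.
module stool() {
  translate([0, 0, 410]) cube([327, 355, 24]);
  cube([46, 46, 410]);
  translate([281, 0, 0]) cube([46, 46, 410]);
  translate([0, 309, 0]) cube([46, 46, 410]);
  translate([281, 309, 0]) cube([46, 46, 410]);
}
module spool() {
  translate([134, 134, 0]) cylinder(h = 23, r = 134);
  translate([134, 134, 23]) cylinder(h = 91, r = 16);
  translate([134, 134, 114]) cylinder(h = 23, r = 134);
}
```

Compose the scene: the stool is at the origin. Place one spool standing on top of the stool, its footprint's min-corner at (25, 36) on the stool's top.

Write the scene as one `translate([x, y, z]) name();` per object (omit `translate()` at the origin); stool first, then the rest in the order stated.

stool();
translate([25, 36, 434]) spool();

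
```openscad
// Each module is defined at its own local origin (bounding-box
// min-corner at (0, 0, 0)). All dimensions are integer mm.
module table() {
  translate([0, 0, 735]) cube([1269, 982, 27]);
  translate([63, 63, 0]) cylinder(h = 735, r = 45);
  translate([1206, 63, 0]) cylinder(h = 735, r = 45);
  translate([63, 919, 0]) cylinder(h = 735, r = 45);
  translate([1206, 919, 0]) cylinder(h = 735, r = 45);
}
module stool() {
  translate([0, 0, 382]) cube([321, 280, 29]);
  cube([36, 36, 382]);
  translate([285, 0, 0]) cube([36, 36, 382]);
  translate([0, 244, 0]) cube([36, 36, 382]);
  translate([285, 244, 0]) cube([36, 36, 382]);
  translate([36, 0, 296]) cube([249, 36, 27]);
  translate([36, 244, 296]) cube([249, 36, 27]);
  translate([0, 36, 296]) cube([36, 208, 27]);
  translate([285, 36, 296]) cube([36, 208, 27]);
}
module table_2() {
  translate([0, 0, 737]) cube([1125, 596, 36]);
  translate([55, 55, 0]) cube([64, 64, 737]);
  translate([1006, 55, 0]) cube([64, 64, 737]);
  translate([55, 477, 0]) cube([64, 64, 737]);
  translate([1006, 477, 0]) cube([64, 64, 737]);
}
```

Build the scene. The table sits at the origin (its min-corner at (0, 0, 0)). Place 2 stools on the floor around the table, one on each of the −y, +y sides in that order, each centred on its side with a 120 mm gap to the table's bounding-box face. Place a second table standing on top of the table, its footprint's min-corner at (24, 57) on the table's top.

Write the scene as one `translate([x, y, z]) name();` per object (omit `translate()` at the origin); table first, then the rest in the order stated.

table();
translate([474, -400, 0]) stool();
translate([474, 1102, 0]) stool();
translate([24, 57, 762]) table_2();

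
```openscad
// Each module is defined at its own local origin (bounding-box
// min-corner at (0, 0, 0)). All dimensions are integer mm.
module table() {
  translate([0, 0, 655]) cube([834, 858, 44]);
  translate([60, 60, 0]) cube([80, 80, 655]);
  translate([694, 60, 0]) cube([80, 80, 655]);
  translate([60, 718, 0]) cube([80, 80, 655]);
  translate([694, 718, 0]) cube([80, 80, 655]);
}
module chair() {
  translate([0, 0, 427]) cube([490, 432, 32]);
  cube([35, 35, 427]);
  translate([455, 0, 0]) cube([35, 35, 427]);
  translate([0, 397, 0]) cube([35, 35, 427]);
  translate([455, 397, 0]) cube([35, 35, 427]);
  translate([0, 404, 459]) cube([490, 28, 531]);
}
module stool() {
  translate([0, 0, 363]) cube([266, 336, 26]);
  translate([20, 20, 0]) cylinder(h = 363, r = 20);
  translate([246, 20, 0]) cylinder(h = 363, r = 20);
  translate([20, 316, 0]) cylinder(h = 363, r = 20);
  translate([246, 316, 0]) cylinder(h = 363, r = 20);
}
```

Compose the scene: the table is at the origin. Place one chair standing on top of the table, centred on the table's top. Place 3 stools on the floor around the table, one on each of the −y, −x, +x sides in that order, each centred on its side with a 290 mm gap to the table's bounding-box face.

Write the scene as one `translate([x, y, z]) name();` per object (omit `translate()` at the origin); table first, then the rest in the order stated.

table();
translate([172, 213, 699]) chair();
translate([284, -626, 0]) stool();
translate([-556, 261, 0]) stool();
translate([1124, 261, 0]) stool();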